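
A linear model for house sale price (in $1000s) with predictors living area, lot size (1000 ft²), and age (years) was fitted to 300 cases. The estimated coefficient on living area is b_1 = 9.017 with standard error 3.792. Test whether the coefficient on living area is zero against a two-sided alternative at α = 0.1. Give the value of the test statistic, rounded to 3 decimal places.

H₀: β₁ = 0 vs H₁: β₁ ≠ 0.
t = (b_1 − β₁⁰)/SE = 9.017 / 3.792 = 2.378.
df = n − k − 1 = 300 − 3 − 1 = 296.
Two-sided p ≈ 0.0180, which is < 0.1, so reject H₀.
There is evidence that living area is associated with house sale price, holding the other predictors fixed.

t = 2.378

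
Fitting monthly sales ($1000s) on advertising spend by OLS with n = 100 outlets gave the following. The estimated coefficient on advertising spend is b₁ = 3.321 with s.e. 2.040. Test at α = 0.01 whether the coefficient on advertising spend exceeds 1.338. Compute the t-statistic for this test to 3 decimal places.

H₀: β₁ = 1.338 vs H₁: β₁ > 1.338.
t = (b₁ − β₁⁰)/SE = (3.321 − 1.338) / 2.040 = 0.972.
df = n − 2 = 100 − 2 = 98.
One-sided p ≈ 0.1667, which is ≥ 0.01, so fail to reject H₀.
The data do not give significant evidence that the true slope on advertising spend exceeds 1.338 $1000s per unit.

t = 0.972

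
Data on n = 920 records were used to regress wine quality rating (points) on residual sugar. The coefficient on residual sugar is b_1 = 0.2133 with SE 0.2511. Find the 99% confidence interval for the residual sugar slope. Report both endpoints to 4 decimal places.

df = n − 2 = 920 − 2 = 918.
t* = t_{0.005, 918} = 2.581196.
Margin = t* × SE = 2.581196 × 0.2511 = 0.648138.
CI: 0.2133 ± 0.648138 → (-0.4348, 0.8614).
With 99% confidence, each one-unit increase in residual sugar is associated with a change of between -0.4348 and 0.8614 points in wine quality rating.

(-0.4348, 0.8614)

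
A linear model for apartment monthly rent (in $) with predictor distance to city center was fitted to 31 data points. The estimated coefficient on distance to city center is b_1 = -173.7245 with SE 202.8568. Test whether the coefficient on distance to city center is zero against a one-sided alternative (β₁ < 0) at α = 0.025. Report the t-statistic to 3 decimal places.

H₀: β₁ = 0 vs H₁: β₁ < 0.
t = (b_1 − β₁⁰)/SE = -173.7245 / 202.8568 = -0.856.
df = n − 2 = 31 − 2 = 29.
One-sided p ≈ 0.1994, which is ≥ 0.025, so fail to reject H₀.
The data do not give significant evidence that the true slope on distance to city center is negative.

t = -0.856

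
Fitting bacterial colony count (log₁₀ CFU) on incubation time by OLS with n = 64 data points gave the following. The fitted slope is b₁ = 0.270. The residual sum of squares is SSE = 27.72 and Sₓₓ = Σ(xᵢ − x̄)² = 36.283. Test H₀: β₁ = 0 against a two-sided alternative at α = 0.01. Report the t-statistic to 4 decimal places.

MSE = SSE/(n − 2) = 27.72/62 = 0.447097.
SE(b₁) = √(MSE/Sₓₓ) = √(0.447097/36.283) = 0.111007.
t = 0.270 / 0.111007 = 2.4323.
df = n − 2 = 62.
Two-sided p ≈ 0.0179, which is ≥ 0.01, so fail to reject H₀.
The data do not give significant evidence of an association between incubation time and bacterial colony count.

t = 2.4323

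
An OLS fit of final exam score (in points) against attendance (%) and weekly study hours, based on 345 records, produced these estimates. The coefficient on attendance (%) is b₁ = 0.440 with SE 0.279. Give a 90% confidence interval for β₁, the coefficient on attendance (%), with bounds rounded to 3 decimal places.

(-0.020, 0.900)

df = n − k − 1 = 345 − 2 − 1 = 342.
t* = t_{0.05, 342} = 1.649321.
Margin = t* × SE = 1.649321 × 0.279 = 0.46016.
CI: 0.440 ± 0.46016 → (-0.020, 0.900).
With 90% confidence, each one-unit increase in attendance (%) is associated with a change of between -0.020 and 0.900 points in final exam score, holding the other predictors fixed.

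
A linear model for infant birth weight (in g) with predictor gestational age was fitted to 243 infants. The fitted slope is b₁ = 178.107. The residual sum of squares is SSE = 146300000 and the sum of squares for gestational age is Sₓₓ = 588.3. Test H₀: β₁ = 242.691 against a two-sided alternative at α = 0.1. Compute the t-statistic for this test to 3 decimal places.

t = -2.011

MSE = SSE/(n − 2) = 146300000/241 = 607054.
SE(b₁) = √(MSE/Sₓₓ) = √(607054/588.3) = 32.1229.
t = (178.107 − 242.691) / 32.1229 = -2.011.
df = n − 2 = 241.
Two-sided p ≈ 0.0455, which is < 0.1, so reject H₀.
There is evidence that the true slope on gestational age differs from 242.691 g per unit.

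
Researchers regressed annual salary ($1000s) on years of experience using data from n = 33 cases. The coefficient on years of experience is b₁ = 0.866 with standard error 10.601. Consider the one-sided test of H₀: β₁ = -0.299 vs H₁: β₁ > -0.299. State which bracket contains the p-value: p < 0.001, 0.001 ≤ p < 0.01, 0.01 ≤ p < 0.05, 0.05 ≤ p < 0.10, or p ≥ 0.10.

p ≥ 0.10

t = (0.866 − (-0.299)) / 10.601 = 0.110.
df = n − 2 = 33 − 2 = 31.
One-sided p = P(T_{31} > t) ≈ 0.4566.
So p ≥ 0.10.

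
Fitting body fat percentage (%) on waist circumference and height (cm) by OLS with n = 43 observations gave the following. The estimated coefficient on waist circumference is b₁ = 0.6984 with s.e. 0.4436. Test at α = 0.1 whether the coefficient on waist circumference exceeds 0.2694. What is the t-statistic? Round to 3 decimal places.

H₀: β₁ = 0.2694 vs H₁: β₁ > 0.2694.
t = (b₁ − β₁⁰)/SE = (0.6984 − 0.2694) / 0.4436 = 0.967.
df = n − k − 1 = 43 − 2 − 1 = 40.
One-sided p ≈ 0.1697, which is ≥ 0.1, so fail to reject H₀.
The data do not give significant evidence that the true slope on waist circumference exceeds 0.2694 % per unit, holding the other predictors fixed.

t = 0.967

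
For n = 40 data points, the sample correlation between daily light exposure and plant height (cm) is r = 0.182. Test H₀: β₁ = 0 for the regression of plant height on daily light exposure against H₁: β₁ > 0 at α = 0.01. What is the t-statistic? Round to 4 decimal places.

t = r·√(n − 2)/√(1 − r²) = 0.182·√38/√0.966876 = 1.1410.
df = n − 2 = 38.
One-sided p ≈ 0.1305, which is ≥ 0.01, so fail to reject H₀.
The data do not give significant evidence of a linear association between daily light exposure and plant height.

t = 1.1410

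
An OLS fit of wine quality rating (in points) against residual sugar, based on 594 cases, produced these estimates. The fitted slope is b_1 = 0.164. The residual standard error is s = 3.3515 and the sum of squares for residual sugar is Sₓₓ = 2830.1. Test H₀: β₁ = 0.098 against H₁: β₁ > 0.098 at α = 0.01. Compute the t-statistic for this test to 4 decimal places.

t = 1.0476

SE(b_1) = s/√Sₓₓ = 3.3515/√2830.1 = 0.0629997.
t = (0.164 − 0.098) / 0.0629997 = 1.0476.
df = n − 2 = 592.
One-sided p ≈ 0.1476, which is ≥ 0.01, so fail to reject H₀.
The data do not give significant evidence that the true slope on residual sugar exceeds 0.098 points per unit.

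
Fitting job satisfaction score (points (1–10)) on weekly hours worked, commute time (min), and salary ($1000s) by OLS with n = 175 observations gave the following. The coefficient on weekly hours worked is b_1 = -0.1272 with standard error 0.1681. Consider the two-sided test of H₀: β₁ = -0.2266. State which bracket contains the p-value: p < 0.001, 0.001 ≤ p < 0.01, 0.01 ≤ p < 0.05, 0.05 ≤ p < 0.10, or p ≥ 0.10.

t = (-0.1272 − (-0.2266)) / 0.1681 = 0.591.
df = n − k − 1 = 175 − 3 − 1 = 171.
Two-sided p = 2·P(T_{171} > |t|) ≈ 0.5551.
So p ≥ 0.10.

p ≥ 0.10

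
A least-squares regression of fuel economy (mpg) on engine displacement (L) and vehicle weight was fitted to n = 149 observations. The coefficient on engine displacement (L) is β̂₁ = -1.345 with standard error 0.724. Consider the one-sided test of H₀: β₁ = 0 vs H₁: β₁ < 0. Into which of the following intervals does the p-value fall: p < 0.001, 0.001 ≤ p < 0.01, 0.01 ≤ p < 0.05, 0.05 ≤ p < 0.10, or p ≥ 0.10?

0.01 ≤ p < 0.05

t = -1.345 / 0.724 = -1.858.
df = n − k − 1 = 149 − 2 − 1 = 146.
One-sided p = P(T_{146} < t) ≈ 0.0326.
So 0.01 ≤ p < 0.05.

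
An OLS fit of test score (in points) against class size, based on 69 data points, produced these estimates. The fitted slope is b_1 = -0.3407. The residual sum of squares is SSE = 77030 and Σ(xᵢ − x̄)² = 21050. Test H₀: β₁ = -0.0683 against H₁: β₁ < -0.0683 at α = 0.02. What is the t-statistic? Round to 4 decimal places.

t = -1.1656

MSE = SSE/(n − 2) = 77030/67 = 1149.7.
SE(b_1) = √(MSE/Sₓₓ) = √(1149.7/21050) = 0.233704.
t = (-0.3407 − (-0.0683)) / 0.233704 = -1.1656.
df = n − 2 = 67.
One-sided p ≈ 0.1240, which is ≥ 0.02, so fail to reject H₀.
The data do not give significant evidence that the true slope on class size is below -0.0683 points per unit.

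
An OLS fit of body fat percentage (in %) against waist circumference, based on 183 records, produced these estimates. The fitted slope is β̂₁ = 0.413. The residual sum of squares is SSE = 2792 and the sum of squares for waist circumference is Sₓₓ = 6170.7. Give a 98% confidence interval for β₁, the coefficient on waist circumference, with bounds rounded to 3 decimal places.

MSE = SSE/(n − 2) = 2792/181 = 15.4254.
SE(β̂₁) = √(MSE/Sₓₓ) = √(15.4254/6170.7) = 0.0499978.
df = n − 2 = 181.
t* = t_{0.01, 181} = 2.347126.
Margin = t* × SE = 2.347126 × 0.0499978 = 0.11735.
CI: 0.413 ± 0.11735 → (0.296, 0.530).
With 98% confidence, each one-unit increase in waist circumference is associated with a change of between 0.296 and 0.530 % in body fat percentage.

(0.296, 0.530)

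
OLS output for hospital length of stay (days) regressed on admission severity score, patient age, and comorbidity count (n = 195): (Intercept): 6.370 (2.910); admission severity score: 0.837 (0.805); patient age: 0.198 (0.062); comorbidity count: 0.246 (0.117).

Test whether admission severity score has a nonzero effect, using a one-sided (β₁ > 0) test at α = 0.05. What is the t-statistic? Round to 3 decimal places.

Read off: b = 0.837, SE = 0.805 for admission severity score.
H₀: β₁ = 0 vs H₁: β₁ > 0.
t = 0.837 / 0.805 = 1.040.
df = n − k − 1 = 195 − 3 − 1 = 191.
One-sided p ≈ 0.1499, which is ≥ 0.05, so fail to reject H₀.
The data do not give significant evidence that the true slope on admission severity score is positive, holding the other predictors fixed.

t = 1.040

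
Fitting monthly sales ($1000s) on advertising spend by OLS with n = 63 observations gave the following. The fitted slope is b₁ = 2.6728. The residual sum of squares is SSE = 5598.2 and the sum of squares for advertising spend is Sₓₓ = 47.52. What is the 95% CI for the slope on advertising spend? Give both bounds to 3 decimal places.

MSE = SSE/(n − 2) = 5598.2/61 = 91.7738.
SE(b₁) = √(MSE/Sₓₓ) = √(91.7738/47.52) = 1.3897.
df = n − 2 = 61.
t* = t_{0.025, 61} = 1.999624.
Margin = t* × SE = 1.999624 × 1.3897 = 2.77888.
CI: 2.6728 ± 2.77888 → (-0.106, 5.452).
With 95% confidence, each one-unit increase in advertising spend is associated with a change of between -0.106 and 5.452 $1000s in monthly sales.

(-0.106, 5.452)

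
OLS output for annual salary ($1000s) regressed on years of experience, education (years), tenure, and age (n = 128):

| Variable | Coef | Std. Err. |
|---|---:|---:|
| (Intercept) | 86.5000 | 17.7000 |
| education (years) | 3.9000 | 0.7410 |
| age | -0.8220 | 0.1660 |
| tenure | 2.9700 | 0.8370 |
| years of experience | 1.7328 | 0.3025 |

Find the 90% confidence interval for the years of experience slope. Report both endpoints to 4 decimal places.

Read off: b = 1.7328, SE = 0.3025 for years of experience.
df = n − k − 1 = 128 − 4 − 1 = 123.
t* = t_{0.05, 123} = 1.657336.
Margin = t* × SE = 1.657336 × 0.3025 = 0.501344.
CI: 1.7328 ± 0.501344 → (1.2315, 2.2341).

(1.2315, 2.2341)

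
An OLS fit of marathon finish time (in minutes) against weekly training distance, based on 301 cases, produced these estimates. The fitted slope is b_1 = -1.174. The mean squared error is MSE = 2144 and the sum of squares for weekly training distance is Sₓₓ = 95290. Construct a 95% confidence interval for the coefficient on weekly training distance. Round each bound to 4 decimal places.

SE(b_1) = √(MSE/Sₓₓ) = √(2144/95290) = 0.149999.
df = n − 2 = 299.
t* = t_{0.025, 299} = 1.96793.
Margin = t* × SE = 1.96793 × 0.149999 = 0.295188.
CI: -1.174 ± 0.295188 → (-1.4692, -0.8788).
With 95% confidence, each one-unit increase in weekly training distance is associated with a change of between -1.4692 and -0.8788 minutes in marathon finish time.

(-1.4692, -0.8788)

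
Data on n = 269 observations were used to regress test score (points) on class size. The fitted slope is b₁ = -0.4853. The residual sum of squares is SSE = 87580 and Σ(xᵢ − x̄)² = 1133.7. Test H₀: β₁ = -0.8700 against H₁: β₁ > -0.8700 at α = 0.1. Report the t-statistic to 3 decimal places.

t = 0.715

MSE = SSE/(n − 2) = 87580/267 = 328.015.
SE(b₁) = √(MSE/Sₓₓ) = √(328.015/1133.7) = 0.537895.
t = (-0.4853 − (-0.8700)) / 0.537895 = 0.715.
df = n − 2 = 267.
One-sided p ≈ 0.2376, which is ≥ 0.1, so fail to reject H₀.
The data do not give significant evidence that the true slope on class size exceeds -0.8700 points per unit.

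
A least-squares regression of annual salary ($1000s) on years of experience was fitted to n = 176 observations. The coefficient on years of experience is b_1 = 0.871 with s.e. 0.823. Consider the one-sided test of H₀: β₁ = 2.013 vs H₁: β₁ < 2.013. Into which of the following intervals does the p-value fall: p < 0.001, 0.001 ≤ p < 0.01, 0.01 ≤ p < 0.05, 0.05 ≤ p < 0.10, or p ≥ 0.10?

t = (0.871 − 2.013) / 0.823 = -1.388.
df = n − 2 = 176 − 2 = 174.
One-sided p = P(T_{174} < t) ≈ 0.0835.
So 0.05 ≤ p < 0.10.

0.05 ≤ p < 0.10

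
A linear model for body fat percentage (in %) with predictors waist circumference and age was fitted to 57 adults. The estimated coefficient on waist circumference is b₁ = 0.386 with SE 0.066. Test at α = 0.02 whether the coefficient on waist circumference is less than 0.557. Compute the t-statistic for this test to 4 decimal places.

H₀: β₁ = 0.557 vs H₁: β₁ < 0.557.
t = (b₁ − β₁⁰)/SE = (0.386 − 0.557) / 0.066 = -2.5909.
df = n − k − 1 = 57 − 2 − 1 = 54.
One-sided p ≈ 0.0061, which is < 0.02, so reject H₀.
There is evidence that the true slope on waist circumference is below 0.557 % per unit, holding the other predictors fixed.

t = -2.5909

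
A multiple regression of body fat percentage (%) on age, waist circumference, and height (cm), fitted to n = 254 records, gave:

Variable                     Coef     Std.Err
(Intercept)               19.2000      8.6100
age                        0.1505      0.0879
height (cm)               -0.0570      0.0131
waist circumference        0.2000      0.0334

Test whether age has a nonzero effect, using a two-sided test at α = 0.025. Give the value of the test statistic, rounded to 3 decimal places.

t = 1.712

Read off: b = 0.1505, SE = 0.0879 for age.
H₀: β₁ = 0 vs H₁: β₁ ≠ 0.
t = 0.1505 / 0.0879 = 1.712.
df = n − k − 1 = 254 − 3 − 1 = 250.
Two-sided p ≈ 0.0881, which is ≥ 0.025, so fail to reject H₀.
The data do not give significant evidence of an association between age and body fat percentage, after adjusting for the other predictors.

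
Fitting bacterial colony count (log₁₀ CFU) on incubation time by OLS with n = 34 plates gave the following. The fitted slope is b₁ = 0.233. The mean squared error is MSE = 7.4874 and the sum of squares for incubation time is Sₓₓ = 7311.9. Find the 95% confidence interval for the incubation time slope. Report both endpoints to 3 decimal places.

SE(b₁) = √(MSE/Sₓₓ) = √(7.4874/7311.9) = 0.032.
df = n − 2 = 32.
t* = t_{0.025, 32} = 2.036933.
Margin = t* × SE = 2.036933 × 0.032 = 0.06518.
CI: 0.233 ± 0.06518 → (0.168, 0.298).
With 95% confidence, each one-unit increase in incubation time is associated with a change of between 0.168 and 0.298 log₁₀ CFU in bacterial colony count.

(0.168, 0.298)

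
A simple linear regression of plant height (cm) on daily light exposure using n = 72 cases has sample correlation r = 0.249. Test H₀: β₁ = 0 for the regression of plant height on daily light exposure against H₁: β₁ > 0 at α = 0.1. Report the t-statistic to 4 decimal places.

t = r·√(n − 2)/√(1 − r²) = 0.249·√70/√0.937999 = 2.1510.
df = n − 2 = 70.
One-sided p ≈ 0.0175, which is < 0.1, so reject H₀.
There is evidence of a linear association between daily light exposure and plant height.

t = 2.1510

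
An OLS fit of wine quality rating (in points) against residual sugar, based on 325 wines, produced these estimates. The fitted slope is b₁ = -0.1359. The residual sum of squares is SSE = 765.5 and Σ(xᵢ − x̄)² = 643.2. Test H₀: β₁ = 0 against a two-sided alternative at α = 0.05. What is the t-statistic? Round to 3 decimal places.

t = -2.239

MSE = SSE/(n − 2) = 765.5/323 = 2.36997.
SE(b₁) = √(MSE/Sₓₓ) = √(2.36997/643.2) = 0.0607013.
t = -0.1359 / 0.0607013 = -2.239.
df = n − 2 = 323.
Two-sided p ≈ 0.0258, which is < 0.05, so reject H₀.
There is evidence that residual sugar is associated with wine quality rating.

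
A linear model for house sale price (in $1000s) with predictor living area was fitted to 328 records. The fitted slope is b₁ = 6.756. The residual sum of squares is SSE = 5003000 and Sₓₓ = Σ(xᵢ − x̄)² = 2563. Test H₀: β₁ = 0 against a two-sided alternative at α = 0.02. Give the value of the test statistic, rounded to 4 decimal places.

t = 2.7609

MSE = SSE/(n − 2) = 5003000/326 = 15346.6.
SE(b₁) = √(MSE/Sₓₓ) = √(15346.6/2563) = 2.44699.
t = 6.756 / 2.44699 = 2.7609.
df = n − 2 = 326.
Two-sided p ≈ 0.0061, which is < 0.02, so reject H₀.
There is evidence that living area is associated with house sale price.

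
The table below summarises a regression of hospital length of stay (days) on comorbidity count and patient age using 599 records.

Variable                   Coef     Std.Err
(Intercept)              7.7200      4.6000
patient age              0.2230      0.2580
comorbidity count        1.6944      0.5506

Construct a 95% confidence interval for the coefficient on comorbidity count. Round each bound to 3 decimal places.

(0.613, 2.776)

Read off: b = 1.6944, SE = 0.5506 for comorbidity count.
df = n − k − 1 = 599 − 2 − 1 = 596.
t* = t_{0.025, 596} = 1.963952.
Margin = t* × SE = 1.963952 × 0.5506 = 1.08135.
CI: 1.6944 ± 1.08135 → (0.613, 2.776).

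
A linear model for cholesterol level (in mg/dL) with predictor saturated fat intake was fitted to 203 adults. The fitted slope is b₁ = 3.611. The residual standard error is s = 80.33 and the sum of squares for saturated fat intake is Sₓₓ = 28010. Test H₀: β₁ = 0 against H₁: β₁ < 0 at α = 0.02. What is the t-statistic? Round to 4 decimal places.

t = 7.5233

SE(b₁) = s/√Sₓₓ = 80.33/√28010 = 0.479978.
t = 3.611 / 0.479978 = 7.5233.
df = n − 2 = 201.
One-sided p ≈ 1.0000, which is ≥ 0.02, so fail to reject H₀.
The data do not give significant evidence that the true slope on saturated fat intake is negative.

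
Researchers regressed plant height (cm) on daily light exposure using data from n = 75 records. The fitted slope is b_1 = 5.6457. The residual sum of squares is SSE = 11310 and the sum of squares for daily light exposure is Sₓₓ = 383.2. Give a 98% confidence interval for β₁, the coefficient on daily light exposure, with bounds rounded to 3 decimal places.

(4.133, 7.158)

MSE = SSE/(n − 2) = 11310/73 = 154.932.
SE(b_1) = √(MSE/Sₓₓ) = √(154.932/383.2) = 0.635854.
df = n − 2 = 73.
t* = t_{0.01, 73} = 2.378522.
Margin = t* × SE = 2.378522 × 0.635854 = 1.51239.
CI: 5.6457 ± 1.51239 → (4.133, 7.158).
With 98% confidence, each one-unit increase in daily light exposure is associated with a change of between 4.133 and 7.158 cm in plant height.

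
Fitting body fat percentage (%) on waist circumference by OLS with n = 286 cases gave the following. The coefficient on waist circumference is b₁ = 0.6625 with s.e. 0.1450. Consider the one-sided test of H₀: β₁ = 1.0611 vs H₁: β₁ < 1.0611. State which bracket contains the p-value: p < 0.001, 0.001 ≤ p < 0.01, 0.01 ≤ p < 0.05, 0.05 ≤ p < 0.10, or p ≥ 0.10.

0.001 ≤ p < 0.01

t = (0.6625 − 1.0611) / 0.1450 = -2.749.
df = n − 2 = 286 − 2 = 284.
One-sided p = P(T_{284} < t) ≈ 0.0032.
So 0.001 ≤ p < 0.01.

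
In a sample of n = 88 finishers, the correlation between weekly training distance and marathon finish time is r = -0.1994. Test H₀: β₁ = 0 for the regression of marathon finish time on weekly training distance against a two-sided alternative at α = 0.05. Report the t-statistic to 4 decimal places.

t = r·√(n − 2)/√(1 − r²) = -0.1994·√86/√0.96024 = -1.8871.
df = n − 2 = 86.
Two-sided p ≈ 0.0625, which is ≥ 0.05, so fail to reject H₀.
The data do not give significant evidence of a linear association between weekly training distance and marathon finish time.

t = -1.8871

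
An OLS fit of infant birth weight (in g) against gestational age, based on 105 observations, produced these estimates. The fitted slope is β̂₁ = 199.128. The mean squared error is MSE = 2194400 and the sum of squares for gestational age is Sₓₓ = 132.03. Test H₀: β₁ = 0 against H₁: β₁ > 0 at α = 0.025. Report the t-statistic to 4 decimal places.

SE(β̂₁) = √(MSE/Sₓₓ) = √(2.1944e+06/132.03) = 128.92.
t = 199.128 / 128.92 = 1.5446.
df = n − 2 = 103.
One-sided p ≈ 0.0628, which is ≥ 0.025, so fail to reject H₀.
The data do not give significant evidence that the true slope on gestational age is positive.

t = 1.5446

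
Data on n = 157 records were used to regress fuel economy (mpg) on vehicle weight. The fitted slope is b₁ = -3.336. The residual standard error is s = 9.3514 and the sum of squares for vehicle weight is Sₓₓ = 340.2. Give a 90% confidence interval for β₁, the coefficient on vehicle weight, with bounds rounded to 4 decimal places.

SE(b₁) = s/√Sₓₓ = 9.3514/√340.2 = 0.507002.
df = n − 2 = 155.
t* = t_{0.05, 155} = 1.654744.
Margin = t* × SE = 1.654744 × 0.507002 = 0.838958.
CI: -3.336 ± 0.838958 → (-4.1750, -2.4970).
With 90% confidence, each one-unit increase in vehicle weight is associated with a change of between -4.1750 and -2.4970 mpg in fuel economy.

(-4.1750, -2.4970)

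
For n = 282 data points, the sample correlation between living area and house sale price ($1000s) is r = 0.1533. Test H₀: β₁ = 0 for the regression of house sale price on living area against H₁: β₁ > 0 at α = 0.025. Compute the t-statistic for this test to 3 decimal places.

t = r·√(n − 2)/√(1 − r²) = 0.1533·√280/√0.976499 = 2.596.
df = n − 2 = 280.
One-sided p ≈ 0.0050, which is < 0.025, so reject H₀.
There is evidence of a linear association between living area and house sale price.

t = 2.596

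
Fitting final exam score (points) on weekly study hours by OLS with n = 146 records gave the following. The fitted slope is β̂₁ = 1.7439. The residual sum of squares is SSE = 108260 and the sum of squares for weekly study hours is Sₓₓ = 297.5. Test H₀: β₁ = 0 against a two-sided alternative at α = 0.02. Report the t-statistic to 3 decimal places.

MSE = SSE/(n − 2) = 108260/144 = 751.806.
SE(β̂₁) = √(MSE/Sₓₓ) = √(751.806/297.5) = 1.58968.
t = 1.7439 / 1.58968 = 1.097.
df = n − 2 = 144.
Two-sided p ≈ 0.2745, which is ≥ 0.02, so fail to reject H₀.
The data do not give significant evidence of an association between weekly study hours and final exam score.

t = 1.097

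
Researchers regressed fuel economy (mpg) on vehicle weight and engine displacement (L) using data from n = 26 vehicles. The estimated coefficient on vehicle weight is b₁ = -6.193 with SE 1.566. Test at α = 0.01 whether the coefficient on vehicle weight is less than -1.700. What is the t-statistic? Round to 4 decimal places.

H₀: β₁ = -1.700 vs H₁: β₁ < -1.700.
t = (b₁ − β₁⁰)/SE = (-6.193 − (-1.700)) / 1.566 = -2.8691.
df = n − k − 1 = 26 − 2 − 1 = 23.
One-sided p ≈ 0.0043, which is < 0.01, so reject H₀.
There is evidence that the true slope on vehicle weight is below -1.700 mpg per unit, holding the other predictors fixed.

t = -2.8691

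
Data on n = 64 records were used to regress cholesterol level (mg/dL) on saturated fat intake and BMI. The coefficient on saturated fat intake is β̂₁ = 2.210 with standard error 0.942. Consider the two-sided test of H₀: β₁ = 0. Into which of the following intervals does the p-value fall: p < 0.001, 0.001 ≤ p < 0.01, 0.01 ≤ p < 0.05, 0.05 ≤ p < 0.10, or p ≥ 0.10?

0.01 ≤ p < 0.05

t = 2.210 / 0.942 = 2.346.
df = n − k − 1 = 64 − 2 − 1 = 61.
Two-sided p = 2·P(T_{61} > |t|) ≈ 0.0222.
So 0.01 ≤ p < 0.05.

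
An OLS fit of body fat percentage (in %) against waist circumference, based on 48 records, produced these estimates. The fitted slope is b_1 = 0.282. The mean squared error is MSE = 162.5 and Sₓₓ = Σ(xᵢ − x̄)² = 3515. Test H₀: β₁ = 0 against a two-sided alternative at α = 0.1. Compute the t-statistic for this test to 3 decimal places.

SE(b_1) = √(MSE/Sₓₓ) = √(162.5/3515) = 0.215013.
t = 0.282 / 0.215013 = 1.312.
df = n − 2 = 46.
Two-sided p ≈ 0.1962, which is ≥ 0.1, so fail to reject H₀.
The data do not give significant evidence of an association between waist circumference and body fat percentage.

t = 1.312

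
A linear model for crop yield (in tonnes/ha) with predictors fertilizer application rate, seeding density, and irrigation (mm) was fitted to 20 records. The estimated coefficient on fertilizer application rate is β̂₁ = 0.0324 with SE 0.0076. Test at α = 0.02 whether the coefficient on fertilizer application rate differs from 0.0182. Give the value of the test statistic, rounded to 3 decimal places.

H₀: β₁ = 0.0182 vs H₁: β₁ ≠ 0.0182.
t = (β̂₁ − β₁⁰)/SE = (0.0324 − 0.0182) / 0.0076 = 1.868.
df = n − k − 1 = 20 − 3 − 1 = 16.
Two-sided p ≈ 0.0801, which is ≥ 0.02, so fail to reject H₀.
The data are consistent with a true slope of 0.0182 tonnes/ha per unit of fertilizer application rate, holding the other predictors fixed.

t = 1.868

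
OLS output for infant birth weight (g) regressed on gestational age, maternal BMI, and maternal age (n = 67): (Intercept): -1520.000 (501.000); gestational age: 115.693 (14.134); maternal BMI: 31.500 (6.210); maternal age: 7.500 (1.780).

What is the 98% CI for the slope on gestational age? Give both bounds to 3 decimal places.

(81.955, 149.431)

Read off: b = 115.693, SE = 14.134 for gestational age.
df = n − k − 1 = 67 − 3 − 1 = 63.
t* = t_{0.01, 63} = 2.387008.
Margin = t* × SE = 2.387008 × 14.134 = 33.73797.
CI: 115.693 ± 33.73797 → (81.955, 149.431).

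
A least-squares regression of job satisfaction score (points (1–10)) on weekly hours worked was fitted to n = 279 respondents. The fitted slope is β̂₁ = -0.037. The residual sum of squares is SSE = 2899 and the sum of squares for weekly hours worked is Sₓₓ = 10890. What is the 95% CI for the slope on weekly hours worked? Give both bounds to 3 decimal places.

(-0.098, 0.024)

MSE = SSE/(n − 2) = 2899/277 = 10.4657.
SE(β̂₁) = √(MSE/Sₓₓ) = √(10.4657/10890) = 0.0310006.
df = n − 2 = 277.
t* = t_{0.025, 277} = 1.968565.
Margin = t* × SE = 1.968565 × 0.0310006 = 0.06103.
CI: -0.037 ± 0.06103 → (-0.098, 0.024).
With 95% confidence, each one-unit increase in weekly hours worked is associated with a change of between -0.098 and 0.024 points (1–10) in job satisfaction score.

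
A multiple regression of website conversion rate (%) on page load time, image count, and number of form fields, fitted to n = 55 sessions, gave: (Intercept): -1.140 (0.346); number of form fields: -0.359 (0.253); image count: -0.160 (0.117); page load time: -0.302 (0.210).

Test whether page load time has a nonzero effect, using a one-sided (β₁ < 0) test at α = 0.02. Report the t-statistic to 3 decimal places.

Read off: b = -0.302, SE = 0.210 for page load time.
H₀: β₁ = 0 vs H₁: β₁ < 0.
t = -0.302 / 0.210 = -1.438.
df = n − k − 1 = 55 − 3 − 1 = 51.
One-sided p ≈ 0.0783, which is ≥ 0.02, so fail to reject H₀.
The data do not give significant evidence that the true slope on page load time is negative, holding the other predictors fixed.

t = -1.438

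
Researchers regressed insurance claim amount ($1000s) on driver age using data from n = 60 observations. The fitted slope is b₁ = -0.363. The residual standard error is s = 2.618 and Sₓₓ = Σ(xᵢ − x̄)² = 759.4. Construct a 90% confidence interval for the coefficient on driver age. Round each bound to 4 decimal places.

(-0.5218, -0.2042)

SE(b₁) = s/√Sₓₓ = 2.618/√759.4 = 0.0950023.
df = n − 2 = 58.
t* = t_{0.05, 58} = 1.671553.
Margin = t* × SE = 1.671553 × 0.0950023 = 0.158801.
CI: -0.363 ± 0.158801 → (-0.5218, -0.2042).
With 90% confidence, each one-unit increase in driver age is associated with a change of between -0.5218 and -0.2042 $1000s in insurance claim amount.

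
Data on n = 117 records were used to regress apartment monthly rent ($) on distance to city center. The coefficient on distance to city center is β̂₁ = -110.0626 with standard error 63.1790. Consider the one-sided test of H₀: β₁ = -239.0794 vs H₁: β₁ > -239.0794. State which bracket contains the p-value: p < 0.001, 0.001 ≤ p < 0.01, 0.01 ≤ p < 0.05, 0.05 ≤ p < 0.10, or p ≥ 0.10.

t = (-110.0626 − (-239.0794)) / 63.1790 = 2.042.
df = n − 2 = 117 − 2 = 115.
One-sided p = P(T_{115} > t) ≈ 0.0217.
So 0.01 ≤ p < 0.05.

0.01 ≤ p < 0.05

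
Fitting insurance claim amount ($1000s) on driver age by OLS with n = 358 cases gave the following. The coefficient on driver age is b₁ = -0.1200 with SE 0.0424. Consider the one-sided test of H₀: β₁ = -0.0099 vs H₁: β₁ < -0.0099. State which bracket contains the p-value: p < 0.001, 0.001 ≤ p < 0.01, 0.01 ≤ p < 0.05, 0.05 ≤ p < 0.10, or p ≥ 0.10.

t = (-0.1200 − (-0.0099)) / 0.0424 = -2.597.
df = n − 2 = 358 − 2 = 356.
One-sided p = P(T_{356} < t) ≈ 0.0049.
So 0.001 ≤ p < 0.01.

0.001 ≤ p < 0.01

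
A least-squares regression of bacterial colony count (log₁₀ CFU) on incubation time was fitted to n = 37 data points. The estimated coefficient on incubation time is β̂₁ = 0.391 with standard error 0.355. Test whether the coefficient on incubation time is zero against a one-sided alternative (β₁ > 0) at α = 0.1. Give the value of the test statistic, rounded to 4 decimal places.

t = 1.1014

H₀: β₁ = 0 vs H₁: β₁ > 0.
t = (β̂₁ − β₁⁰)/SE = 0.391 / 0.355 = 1.1014.
df = n − 2 = 37 − 2 = 35.
One-sided p ≈ 0.1391, which is ≥ 0.1, so fail to reject H₀.
The data do not give significant evidence that the true slope on incubation time is positive.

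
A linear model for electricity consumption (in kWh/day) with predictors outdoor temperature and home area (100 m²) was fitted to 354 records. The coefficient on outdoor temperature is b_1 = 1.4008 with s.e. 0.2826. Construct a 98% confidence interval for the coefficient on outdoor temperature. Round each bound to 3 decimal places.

df = n − k − 1 = 354 − 2 − 1 = 351.
t* = t_{0.01, 351} = 2.337019.
Margin = t* × SE = 2.337019 × 0.2826 = 0.66044.
CI: 1.4008 ± 0.66044 → (0.740, 2.061).
With 98% confidence, each one-unit increase in outdoor temperature is associated with a change of between 0.740 and 2.061 kWh/day in electricity consumption, holding the other predictors fixed.

(0.740, 2.061)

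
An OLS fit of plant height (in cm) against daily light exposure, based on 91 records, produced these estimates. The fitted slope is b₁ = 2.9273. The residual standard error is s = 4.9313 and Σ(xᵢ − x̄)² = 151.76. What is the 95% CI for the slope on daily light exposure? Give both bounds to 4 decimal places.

(2.1319, 3.7227)

SE(b₁) = s/√Sₓₓ = 4.9313/√151.76 = 0.400297.
df = n − 2 = 89.
t* = t_{0.025, 89} = 1.986979.
Margin = t* × SE = 1.986979 × 0.400297 = 0.795382.
CI: 2.9273 ± 0.795382 → (2.1319, 3.7227).
With 95% confidence, each one-unit increase in daily light exposure is associated with a change of between 2.1319 and 3.7227 cm in plant height.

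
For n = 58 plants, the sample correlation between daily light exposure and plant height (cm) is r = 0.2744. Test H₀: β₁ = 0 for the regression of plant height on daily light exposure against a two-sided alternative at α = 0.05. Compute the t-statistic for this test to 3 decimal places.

t = r·√(n − 2)/√(1 − r²) = 0.2744·√56/√0.924705 = 2.135.
df = n − 2 = 56.
Two-sided p ≈ 0.0371, which is < 0.05, so reject H₀.
There is evidence of a linear association between daily light exposure and plant height.

t = 2.135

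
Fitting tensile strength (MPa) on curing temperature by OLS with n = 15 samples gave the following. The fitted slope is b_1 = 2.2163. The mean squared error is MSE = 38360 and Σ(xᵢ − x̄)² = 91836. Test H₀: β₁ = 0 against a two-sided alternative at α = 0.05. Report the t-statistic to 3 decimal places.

SE(b_1) = √(MSE/Sₓₓ) = √(38360/91836) = 0.646298.
t = 2.2163 / 0.646298 = 3.429.
df = n − 2 = 13.
Two-sided p ≈ 0.0045, which is < 0.05, so reject H₀.
There is evidence that curing temperature is associated with tensile strength.

t = 3.429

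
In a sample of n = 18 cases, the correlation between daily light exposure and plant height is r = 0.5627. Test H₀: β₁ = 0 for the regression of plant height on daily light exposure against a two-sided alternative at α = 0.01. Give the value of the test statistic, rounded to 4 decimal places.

t = r·√(n − 2)/√(1 − r²) = 0.5627·√16/√0.683369 = 2.7228.
df = n − 2 = 16.
Two-sided p ≈ 0.0151, which is ≥ 0.01, so fail to reject H₀.
The data do not give significant evidence of a linear association between daily light exposure and plant height.

t = 2.7228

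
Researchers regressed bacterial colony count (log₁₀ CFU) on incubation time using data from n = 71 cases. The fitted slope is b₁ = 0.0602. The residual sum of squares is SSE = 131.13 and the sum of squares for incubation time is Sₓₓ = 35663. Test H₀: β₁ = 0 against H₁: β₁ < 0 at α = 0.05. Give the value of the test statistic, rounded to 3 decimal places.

t = 8.247

MSE = SSE/(n − 2) = 131.13/69 = 1.90043.
SE(b₁) = √(MSE/Sₓₓ) = √(1.90043/35663) = 0.00729991.
t = 0.0602 / 0.00729991 = 8.247.
df = n − 2 = 69.
One-sided p ≈ 1.0000, which is ≥ 0.05, so fail to reject H₀.
The data do not give significant evidence that the true slope on incubation time is negative.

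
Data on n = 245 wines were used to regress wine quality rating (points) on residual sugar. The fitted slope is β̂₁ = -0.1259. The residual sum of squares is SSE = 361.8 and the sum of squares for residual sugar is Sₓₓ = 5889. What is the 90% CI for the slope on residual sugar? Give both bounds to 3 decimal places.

(-0.152, -0.100)

MSE = SSE/(n − 2) = 361.8/243 = 1.48889.
SE(β̂₁) = √(MSE/Sₓₓ) = √(1.48889/5889) = 0.0159005.
df = n − 2 = 243.
t* = t_{0.05, 243} = 1.651148.
Margin = t* × SE = 1.651148 × 0.0159005 = 0.02625.
CI: -0.1259 ± 0.02625 → (-0.152, -0.100).
With 90% confidence, each one-unit increase in residual sugar is associated with a change of between -0.152 and -0.100 points in wine quality rating.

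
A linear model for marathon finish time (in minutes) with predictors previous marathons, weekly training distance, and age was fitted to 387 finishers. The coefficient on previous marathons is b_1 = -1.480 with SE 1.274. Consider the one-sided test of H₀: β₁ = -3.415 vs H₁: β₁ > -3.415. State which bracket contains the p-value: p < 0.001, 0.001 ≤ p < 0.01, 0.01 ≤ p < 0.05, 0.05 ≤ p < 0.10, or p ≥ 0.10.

0.05 ≤ p < 0.10

t = (-1.480 − (-3.415)) / 1.274 = 1.519.
df = n − k − 1 = 387 − 3 − 1 = 383.
One-sided p = P(T_{383} > t) ≈ 0.0648.
So 0.05 ≤ p < 0.10.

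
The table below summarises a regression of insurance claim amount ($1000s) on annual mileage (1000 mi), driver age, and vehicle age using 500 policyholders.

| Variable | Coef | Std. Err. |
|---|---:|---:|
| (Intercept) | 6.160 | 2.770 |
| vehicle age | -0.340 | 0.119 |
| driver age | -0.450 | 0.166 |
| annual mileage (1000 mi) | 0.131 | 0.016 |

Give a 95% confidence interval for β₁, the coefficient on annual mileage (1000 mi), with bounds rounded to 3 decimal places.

Read off: b = 0.131, SE = 0.016 for annual mileage (1000 mi).
df = n − k − 1 = 500 − 3 − 1 = 496.
t* = t_{0.025, 496} = 1.964758.
Margin = t* × SE = 1.964758 × 0.016 = 0.03144.
CI: 0.131 ± 0.03144 → (0.100, 0.162).

(0.100, 0.162)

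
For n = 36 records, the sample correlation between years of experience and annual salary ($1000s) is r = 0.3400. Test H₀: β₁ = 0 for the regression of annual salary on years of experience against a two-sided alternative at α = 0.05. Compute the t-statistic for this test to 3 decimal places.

t = 2.108

t = r·√(n − 2)/√(1 − r²) = 0.3400·√34/√0.8844 = 2.108.
df = n − 2 = 34.
Two-sided p ≈ 0.0425, which is < 0.05, so reject H₀.
There is evidence of a linear association between years of experience and annual salary.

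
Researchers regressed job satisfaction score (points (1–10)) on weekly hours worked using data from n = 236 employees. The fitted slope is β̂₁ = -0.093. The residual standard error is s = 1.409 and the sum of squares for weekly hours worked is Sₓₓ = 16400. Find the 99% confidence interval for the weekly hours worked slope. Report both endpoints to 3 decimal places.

SE(β̂₁) = s/√Sₓₓ = 1.409/√16400 = 0.0110024.
df = n − 2 = 234.
t* = t_{0.005, 234} = 2.597002.
Margin = t* × SE = 2.597002 × 0.0110024 = 0.02857.
CI: -0.093 ± 0.02857 → (-0.122, -0.064).
With 99% confidence, each one-unit increase in weekly hours worked is associated with a change of between -0.122 and -0.064 points (1–10) in job satisfaction score.

(-0.122, -0.064)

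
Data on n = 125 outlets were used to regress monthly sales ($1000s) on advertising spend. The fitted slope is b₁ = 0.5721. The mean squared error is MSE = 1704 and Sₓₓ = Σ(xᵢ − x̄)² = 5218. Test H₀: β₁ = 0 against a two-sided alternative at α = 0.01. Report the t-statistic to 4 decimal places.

SE(b₁) = √(MSE/Sₓₓ) = √(1704/5218) = 0.571456.
t = 0.5721 / 0.571456 = 1.0011.
df = n − 2 = 123.
Two-sided p ≈ 0.3187, which is ≥ 0.01, so fail to reject H₀.
The data do not give significant evidence of an association between advertising spend and monthly sales.

t = 1.0011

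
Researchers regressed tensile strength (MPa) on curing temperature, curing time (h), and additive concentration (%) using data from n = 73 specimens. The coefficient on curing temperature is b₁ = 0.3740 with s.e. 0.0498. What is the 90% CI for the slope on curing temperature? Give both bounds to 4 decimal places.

(0.2910, 0.4570)

df = n − k − 1 = 73 − 3 − 1 = 69.
t* = t_{0.05, 69} = 1.667239.
Margin = t* × SE = 1.667239 × 0.0498 = 0.083028.
CI: 0.3740 ± 0.083028 → (0.2910, 0.4570).
With 90% confidence, each one-unit increase in curing temperature is associated with a change of between 0.2910 and 0.4570 MPa in tensile strength, holding the other predictors fixed.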